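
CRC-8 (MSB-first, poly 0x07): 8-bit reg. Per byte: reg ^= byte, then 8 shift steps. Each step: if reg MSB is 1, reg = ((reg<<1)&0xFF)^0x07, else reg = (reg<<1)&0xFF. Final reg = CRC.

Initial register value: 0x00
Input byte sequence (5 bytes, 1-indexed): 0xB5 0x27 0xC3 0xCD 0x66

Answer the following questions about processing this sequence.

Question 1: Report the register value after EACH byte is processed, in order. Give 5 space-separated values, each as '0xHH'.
0x02 0xFB 0xA8 0x3C 0x81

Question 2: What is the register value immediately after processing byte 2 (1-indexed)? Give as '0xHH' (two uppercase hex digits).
After byte 1 (0xB5): reg=0x02
After byte 2 (0x27): reg=0xFB

Answer: 0xFB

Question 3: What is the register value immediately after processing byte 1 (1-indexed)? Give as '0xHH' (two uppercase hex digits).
Answer: 0x02

Derivation:
After byte 1 (0xB5): reg=0x02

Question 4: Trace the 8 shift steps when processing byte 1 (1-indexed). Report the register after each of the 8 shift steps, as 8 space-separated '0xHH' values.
Register before byte 1: 0x00
After XOR with byte 0xB5: 0xB5

Answer: 0x6D 0xDA 0xB3 0x61 0xC2 0x83 0x01 0x02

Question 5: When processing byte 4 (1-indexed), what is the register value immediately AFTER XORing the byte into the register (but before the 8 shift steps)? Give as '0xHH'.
Register before byte 4: 0xA8
Byte 4: 0xCD
0xA8 XOR 0xCD = 0x65

Answer: 0x65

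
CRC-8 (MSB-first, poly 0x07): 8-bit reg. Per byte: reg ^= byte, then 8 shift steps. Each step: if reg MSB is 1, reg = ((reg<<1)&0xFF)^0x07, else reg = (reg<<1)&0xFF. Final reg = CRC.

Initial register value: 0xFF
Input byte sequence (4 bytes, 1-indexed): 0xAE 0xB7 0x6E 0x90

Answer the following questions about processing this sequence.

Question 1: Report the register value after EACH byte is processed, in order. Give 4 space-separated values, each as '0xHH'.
0xB0 0x15 0x66 0xCC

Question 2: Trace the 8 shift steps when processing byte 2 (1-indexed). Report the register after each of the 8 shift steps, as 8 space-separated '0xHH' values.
After byte 1 (0xAE): reg=0xB0
Register before byte 2: 0xB0
After XOR with byte 0xB7: 0x07

Answer: 0x0E 0x1C 0x38 0x70 0xE0 0xC7 0x89 0x15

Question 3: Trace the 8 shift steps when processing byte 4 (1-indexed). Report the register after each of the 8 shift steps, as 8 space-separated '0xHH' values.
Answer: 0xEB 0xD1 0xA5 0x4D 0x9A 0x33 0x66 0xCC

Derivation:
After byte 1 (0xAE): reg=0xB0
After byte 2 (0xB7): reg=0x15
After byte 3 (0x6E): reg=0x66
Register before byte 4: 0x66
After XOR with byte 0x90: 0xF6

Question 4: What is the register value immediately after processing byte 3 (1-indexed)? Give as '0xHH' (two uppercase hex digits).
After byte 1 (0xAE): reg=0xB0
After byte 2 (0xB7): reg=0x15
After byte 3 (0x6E): reg=0x66

Answer: 0x66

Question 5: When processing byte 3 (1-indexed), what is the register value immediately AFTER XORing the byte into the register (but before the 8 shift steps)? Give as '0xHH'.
Answer: 0x7B

Derivation:
Register before byte 3: 0x15
Byte 3: 0x6E
0x15 XOR 0x6E = 0x7B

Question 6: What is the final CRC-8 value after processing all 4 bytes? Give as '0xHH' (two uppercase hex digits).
After byte 1 (0xAE): reg=0xB0
After byte 2 (0xB7): reg=0x15
After byte 3 (0x6E): reg=0x66
After byte 4 (0x90): reg=0xCC

Answer: 0xCC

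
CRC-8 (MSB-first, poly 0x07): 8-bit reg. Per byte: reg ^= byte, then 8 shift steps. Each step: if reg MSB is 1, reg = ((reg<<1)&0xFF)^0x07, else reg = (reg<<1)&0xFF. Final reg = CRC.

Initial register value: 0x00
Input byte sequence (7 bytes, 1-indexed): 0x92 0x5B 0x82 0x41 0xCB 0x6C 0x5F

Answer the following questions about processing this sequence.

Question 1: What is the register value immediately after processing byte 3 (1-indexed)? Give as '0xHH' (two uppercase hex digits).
After byte 1 (0x92): reg=0xF7
After byte 2 (0x5B): reg=0x4D
After byte 3 (0x82): reg=0x63

Answer: 0x63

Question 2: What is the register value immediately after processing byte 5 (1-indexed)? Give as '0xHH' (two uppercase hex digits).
After byte 1 (0x92): reg=0xF7
After byte 2 (0x5B): reg=0x4D
After byte 3 (0x82): reg=0x63
After byte 4 (0x41): reg=0xEE
After byte 5 (0xCB): reg=0xFB

Answer: 0xFB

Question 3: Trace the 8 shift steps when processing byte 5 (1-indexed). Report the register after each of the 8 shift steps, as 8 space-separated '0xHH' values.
Answer: 0x4A 0x94 0x2F 0x5E 0xBC 0x7F 0xFE 0xFB

Derivation:
After byte 1 (0x92): reg=0xF7
After byte 2 (0x5B): reg=0x4D
After byte 3 (0x82): reg=0x63
After byte 4 (0x41): reg=0xEE
Register before byte 5: 0xEE
After XOR with byte 0xCB: 0x25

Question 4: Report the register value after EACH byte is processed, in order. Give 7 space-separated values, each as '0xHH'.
0xF7 0x4D 0x63 0xEE 0xFB 0xEC 0x10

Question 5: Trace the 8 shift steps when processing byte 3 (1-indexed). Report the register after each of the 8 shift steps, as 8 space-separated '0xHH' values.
After byte 1 (0x92): reg=0xF7
After byte 2 (0x5B): reg=0x4D
Register before byte 3: 0x4D
After XOR with byte 0x82: 0xCF

Answer: 0x99 0x35 0x6A 0xD4 0xAF 0x59 0xB2 0x63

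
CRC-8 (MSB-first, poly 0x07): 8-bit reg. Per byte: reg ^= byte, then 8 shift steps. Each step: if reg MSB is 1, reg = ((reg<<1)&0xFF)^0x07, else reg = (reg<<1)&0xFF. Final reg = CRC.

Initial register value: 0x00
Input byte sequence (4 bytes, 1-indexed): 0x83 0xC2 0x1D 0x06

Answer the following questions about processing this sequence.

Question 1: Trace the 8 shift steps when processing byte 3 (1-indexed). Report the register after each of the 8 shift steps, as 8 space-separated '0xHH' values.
After byte 1 (0x83): reg=0x80
After byte 2 (0xC2): reg=0xC9
Register before byte 3: 0xC9
After XOR with byte 0x1D: 0xD4

Answer: 0xAF 0x59 0xB2 0x63 0xC6 0x8B 0x11 0x22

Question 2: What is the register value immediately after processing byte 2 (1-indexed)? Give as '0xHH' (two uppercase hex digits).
Answer: 0xC9

Derivation:
After byte 1 (0x83): reg=0x80
After byte 2 (0xC2): reg=0xC9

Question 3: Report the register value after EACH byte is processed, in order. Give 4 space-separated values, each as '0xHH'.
0x80 0xC9 0x22 0xFC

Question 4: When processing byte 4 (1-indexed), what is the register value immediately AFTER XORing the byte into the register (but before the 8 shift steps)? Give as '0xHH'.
Register before byte 4: 0x22
Byte 4: 0x06
0x22 XOR 0x06 = 0x24

Answer: 0x24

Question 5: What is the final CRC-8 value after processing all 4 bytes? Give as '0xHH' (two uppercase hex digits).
After byte 1 (0x83): reg=0x80
After byte 2 (0xC2): reg=0xC9
After byte 3 (0x1D): reg=0x22
After byte 4 (0x06): reg=0xFC

Answer: 0xFC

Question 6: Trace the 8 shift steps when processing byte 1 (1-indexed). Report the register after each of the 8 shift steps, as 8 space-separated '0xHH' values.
Register before byte 1: 0x00
After XOR with byte 0x83: 0x83

Answer: 0x01 0x02 0x04 0x08 0x10 0x20 0x40 0x80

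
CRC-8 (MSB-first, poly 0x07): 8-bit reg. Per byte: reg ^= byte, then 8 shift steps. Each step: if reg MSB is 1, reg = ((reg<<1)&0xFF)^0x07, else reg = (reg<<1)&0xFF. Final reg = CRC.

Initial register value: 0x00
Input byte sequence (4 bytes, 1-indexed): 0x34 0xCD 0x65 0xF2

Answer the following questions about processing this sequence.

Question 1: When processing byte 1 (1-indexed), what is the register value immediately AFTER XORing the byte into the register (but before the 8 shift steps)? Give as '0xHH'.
Answer: 0x34

Derivation:
Register before byte 1: 0x00
Byte 1: 0x34
0x00 XOR 0x34 = 0x34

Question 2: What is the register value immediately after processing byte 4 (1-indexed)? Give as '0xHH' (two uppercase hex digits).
After byte 1 (0x34): reg=0x8C
After byte 2 (0xCD): reg=0xC0
After byte 3 (0x65): reg=0x72
After byte 4 (0xF2): reg=0x89

Answer: 0x89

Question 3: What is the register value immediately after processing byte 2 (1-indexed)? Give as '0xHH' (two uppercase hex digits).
Answer: 0xC0

Derivation:
After byte 1 (0x34): reg=0x8C
After byte 2 (0xCD): reg=0xC0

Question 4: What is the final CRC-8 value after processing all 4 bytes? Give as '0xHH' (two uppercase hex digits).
Answer: 0x89

Derivation:
After byte 1 (0x34): reg=0x8C
After byte 2 (0xCD): reg=0xC0
After byte 3 (0x65): reg=0x72
After byte 4 (0xF2): reg=0x89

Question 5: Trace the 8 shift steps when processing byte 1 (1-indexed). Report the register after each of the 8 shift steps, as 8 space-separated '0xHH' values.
Register before byte 1: 0x00
After XOR with byte 0x34: 0x34

Answer: 0x68 0xD0 0xA7 0x49 0x92 0x23 0x46 0x8C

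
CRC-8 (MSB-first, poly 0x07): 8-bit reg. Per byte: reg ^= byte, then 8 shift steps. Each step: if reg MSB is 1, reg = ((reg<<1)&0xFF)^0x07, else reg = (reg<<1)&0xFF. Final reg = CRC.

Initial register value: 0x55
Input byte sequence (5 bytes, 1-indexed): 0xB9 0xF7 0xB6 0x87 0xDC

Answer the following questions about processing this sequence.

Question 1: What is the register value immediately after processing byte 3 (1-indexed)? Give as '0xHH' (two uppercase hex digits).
After byte 1 (0xB9): reg=0x8A
After byte 2 (0xF7): reg=0x74
After byte 3 (0xB6): reg=0x40

Answer: 0x40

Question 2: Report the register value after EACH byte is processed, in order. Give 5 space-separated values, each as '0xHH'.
0x8A 0x74 0x40 0x5B 0x9C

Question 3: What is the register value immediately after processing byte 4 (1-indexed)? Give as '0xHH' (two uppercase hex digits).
After byte 1 (0xB9): reg=0x8A
After byte 2 (0xF7): reg=0x74
After byte 3 (0xB6): reg=0x40
After byte 4 (0x87): reg=0x5B

Answer: 0x5B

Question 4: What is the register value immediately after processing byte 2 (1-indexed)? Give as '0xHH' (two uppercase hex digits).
After byte 1 (0xB9): reg=0x8A
After byte 2 (0xF7): reg=0x74

Answer: 0x74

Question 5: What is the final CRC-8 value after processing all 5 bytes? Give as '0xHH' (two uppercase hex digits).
After byte 1 (0xB9): reg=0x8A
After byte 2 (0xF7): reg=0x74
After byte 3 (0xB6): reg=0x40
After byte 4 (0x87): reg=0x5B
After byte 5 (0xDC): reg=0x9C

Answer: 0x9C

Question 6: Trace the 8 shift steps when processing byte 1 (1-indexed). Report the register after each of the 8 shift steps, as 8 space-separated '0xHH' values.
Register before byte 1: 0x55
After XOR with byte 0xB9: 0xEC

Answer: 0xDF 0xB9 0x75 0xEA 0xD3 0xA1 0x45 0x8A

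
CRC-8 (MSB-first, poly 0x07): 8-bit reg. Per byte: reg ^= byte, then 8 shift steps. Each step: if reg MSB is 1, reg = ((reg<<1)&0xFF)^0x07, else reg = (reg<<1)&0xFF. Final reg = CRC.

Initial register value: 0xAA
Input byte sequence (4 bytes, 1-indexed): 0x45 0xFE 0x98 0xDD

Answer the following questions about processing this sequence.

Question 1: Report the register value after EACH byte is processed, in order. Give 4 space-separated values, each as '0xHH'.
0x83 0x74 0x8A 0xA2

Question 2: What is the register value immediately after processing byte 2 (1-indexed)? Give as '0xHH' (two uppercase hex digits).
Answer: 0x74

Derivation:
After byte 1 (0x45): reg=0x83
After byte 2 (0xFE): reg=0x74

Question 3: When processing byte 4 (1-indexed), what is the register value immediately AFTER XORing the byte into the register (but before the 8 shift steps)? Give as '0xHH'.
Answer: 0x57

Derivation:
Register before byte 4: 0x8A
Byte 4: 0xDD
0x8A XOR 0xDD = 0x57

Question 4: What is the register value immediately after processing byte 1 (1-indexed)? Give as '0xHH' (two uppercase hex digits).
After byte 1 (0x45): reg=0x83

Answer: 0x83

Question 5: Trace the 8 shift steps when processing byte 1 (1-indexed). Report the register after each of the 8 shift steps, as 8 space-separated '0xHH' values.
Register before byte 1: 0xAA
After XOR with byte 0x45: 0xEF

Answer: 0xD9 0xB5 0x6D 0xDA 0xB3 0x61 0xC2 0x83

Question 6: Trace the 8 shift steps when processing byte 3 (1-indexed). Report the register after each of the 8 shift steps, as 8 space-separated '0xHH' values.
After byte 1 (0x45): reg=0x83
After byte 2 (0xFE): reg=0x74
Register before byte 3: 0x74
After XOR with byte 0x98: 0xEC

Answer: 0xDF 0xB9 0x75 0xEA 0xD3 0xA1 0x45 0x8A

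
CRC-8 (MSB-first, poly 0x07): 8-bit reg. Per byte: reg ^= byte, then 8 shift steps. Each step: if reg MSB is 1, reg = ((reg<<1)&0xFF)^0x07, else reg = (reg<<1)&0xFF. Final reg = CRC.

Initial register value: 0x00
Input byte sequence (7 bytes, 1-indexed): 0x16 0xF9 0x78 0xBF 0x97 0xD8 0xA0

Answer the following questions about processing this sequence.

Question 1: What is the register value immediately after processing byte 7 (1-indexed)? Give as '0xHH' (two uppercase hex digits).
Answer: 0x4F

Derivation:
After byte 1 (0x16): reg=0x62
After byte 2 (0xF9): reg=0xC8
After byte 3 (0x78): reg=0x19
After byte 4 (0xBF): reg=0x7B
After byte 5 (0x97): reg=0x8A
After byte 6 (0xD8): reg=0xB9
After byte 7 (0xA0): reg=0x4F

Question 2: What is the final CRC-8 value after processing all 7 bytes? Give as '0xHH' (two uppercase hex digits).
After byte 1 (0x16): reg=0x62
After byte 2 (0xF9): reg=0xC8
After byte 3 (0x78): reg=0x19
After byte 4 (0xBF): reg=0x7B
After byte 5 (0x97): reg=0x8A
After byte 6 (0xD8): reg=0xB9
After byte 7 (0xA0): reg=0x4F

Answer: 0x4F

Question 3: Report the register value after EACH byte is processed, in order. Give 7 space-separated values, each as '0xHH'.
0x62 0xC8 0x19 0x7B 0x8A 0xB9 0x4F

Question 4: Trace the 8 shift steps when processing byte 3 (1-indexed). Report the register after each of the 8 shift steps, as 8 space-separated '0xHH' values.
After byte 1 (0x16): reg=0x62
After byte 2 (0xF9): reg=0xC8
Register before byte 3: 0xC8
After XOR with byte 0x78: 0xB0

Answer: 0x67 0xCE 0x9B 0x31 0x62 0xC4 0x8F 0x19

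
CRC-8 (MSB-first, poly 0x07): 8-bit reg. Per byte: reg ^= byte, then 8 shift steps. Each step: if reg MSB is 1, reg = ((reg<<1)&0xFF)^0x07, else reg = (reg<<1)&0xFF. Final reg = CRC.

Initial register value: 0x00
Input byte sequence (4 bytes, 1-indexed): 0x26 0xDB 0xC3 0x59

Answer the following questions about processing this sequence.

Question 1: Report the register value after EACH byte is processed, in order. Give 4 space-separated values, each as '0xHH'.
0xF2 0xDF 0x54 0x23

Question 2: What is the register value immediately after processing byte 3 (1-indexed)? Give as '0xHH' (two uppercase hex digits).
Answer: 0x54

Derivation:
After byte 1 (0x26): reg=0xF2
After byte 2 (0xDB): reg=0xDF
After byte 3 (0xC3): reg=0x54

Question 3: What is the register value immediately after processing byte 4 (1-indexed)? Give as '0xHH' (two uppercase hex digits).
Answer: 0x23

Derivation:
After byte 1 (0x26): reg=0xF2
After byte 2 (0xDB): reg=0xDF
After byte 3 (0xC3): reg=0x54
After byte 4 (0x59): reg=0x23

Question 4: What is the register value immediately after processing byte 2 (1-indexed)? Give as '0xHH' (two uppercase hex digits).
After byte 1 (0x26): reg=0xF2
After byte 2 (0xDB): reg=0xDF

Answer: 0xDF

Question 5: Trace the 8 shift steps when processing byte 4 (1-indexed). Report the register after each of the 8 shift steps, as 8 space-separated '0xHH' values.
Answer: 0x1A 0x34 0x68 0xD0 0xA7 0x49 0x92 0x23

Derivation:
After byte 1 (0x26): reg=0xF2
After byte 2 (0xDB): reg=0xDF
After byte 3 (0xC3): reg=0x54
Register before byte 4: 0x54
After XOR with byte 0x59: 0x0D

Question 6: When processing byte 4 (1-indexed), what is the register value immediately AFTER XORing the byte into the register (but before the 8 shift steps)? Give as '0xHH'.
Register before byte 4: 0x54
Byte 4: 0x59
0x54 XOR 0x59 = 0x0D

Answer: 0x0D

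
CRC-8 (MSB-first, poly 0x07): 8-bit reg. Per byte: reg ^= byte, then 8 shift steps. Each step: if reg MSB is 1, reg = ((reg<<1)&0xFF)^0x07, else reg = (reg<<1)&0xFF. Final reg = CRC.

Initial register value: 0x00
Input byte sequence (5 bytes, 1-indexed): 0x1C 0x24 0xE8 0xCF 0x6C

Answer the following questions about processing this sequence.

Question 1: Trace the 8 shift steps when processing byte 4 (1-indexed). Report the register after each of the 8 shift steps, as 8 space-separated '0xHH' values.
Answer: 0xF1 0xE5 0xCD 0x9D 0x3D 0x7A 0xF4 0xEF

Derivation:
After byte 1 (0x1C): reg=0x54
After byte 2 (0x24): reg=0x57
After byte 3 (0xE8): reg=0x34
Register before byte 4: 0x34
After XOR with byte 0xCF: 0xFB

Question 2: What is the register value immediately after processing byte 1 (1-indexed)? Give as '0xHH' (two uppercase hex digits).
After byte 1 (0x1C): reg=0x54

Answer: 0x54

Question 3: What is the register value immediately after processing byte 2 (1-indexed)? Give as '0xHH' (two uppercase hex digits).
Answer: 0x57

Derivation:
After byte 1 (0x1C): reg=0x54
After byte 2 (0x24): reg=0x57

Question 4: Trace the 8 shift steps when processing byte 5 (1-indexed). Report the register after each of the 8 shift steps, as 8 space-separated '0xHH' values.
After byte 1 (0x1C): reg=0x54
After byte 2 (0x24): reg=0x57
After byte 3 (0xE8): reg=0x34
After byte 4 (0xCF): reg=0xEF
Register before byte 5: 0xEF
After XOR with byte 0x6C: 0x83

Answer: 0x01 0x02 0x04 0x08 0x10 0x20 0x40 0x80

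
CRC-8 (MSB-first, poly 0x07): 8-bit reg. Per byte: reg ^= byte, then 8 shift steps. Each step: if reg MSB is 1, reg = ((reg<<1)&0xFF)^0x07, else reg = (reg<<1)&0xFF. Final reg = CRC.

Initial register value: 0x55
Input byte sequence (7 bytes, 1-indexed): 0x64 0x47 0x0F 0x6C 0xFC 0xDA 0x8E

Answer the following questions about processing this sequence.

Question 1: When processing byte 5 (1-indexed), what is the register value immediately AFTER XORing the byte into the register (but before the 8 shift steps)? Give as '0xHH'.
Answer: 0x13

Derivation:
Register before byte 5: 0xEF
Byte 5: 0xFC
0xEF XOR 0xFC = 0x13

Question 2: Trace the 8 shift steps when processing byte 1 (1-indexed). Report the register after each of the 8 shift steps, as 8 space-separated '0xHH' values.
Answer: 0x62 0xC4 0x8F 0x19 0x32 0x64 0xC8 0x97

Derivation:
Register before byte 1: 0x55
After XOR with byte 0x64: 0x31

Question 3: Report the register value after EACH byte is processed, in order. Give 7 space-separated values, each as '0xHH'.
0x97 0x3E 0x97 0xEF 0x79 0x60 0x84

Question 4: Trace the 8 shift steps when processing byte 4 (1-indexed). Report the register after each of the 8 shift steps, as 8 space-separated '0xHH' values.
Answer: 0xF1 0xE5 0xCD 0x9D 0x3D 0x7A 0xF4 0xEF

Derivation:
After byte 1 (0x64): reg=0x97
After byte 2 (0x47): reg=0x3E
After byte 3 (0x0F): reg=0x97
Register before byte 4: 0x97
After XOR with byte 0x6C: 0xFB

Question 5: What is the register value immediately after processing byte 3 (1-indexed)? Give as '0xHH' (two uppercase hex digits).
Answer: 0x97

Derivation:
After byte 1 (0x64): reg=0x97
After byte 2 (0x47): reg=0x3E
After byte 3 (0x0F): reg=0x97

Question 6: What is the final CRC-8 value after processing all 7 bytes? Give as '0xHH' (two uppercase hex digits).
After byte 1 (0x64): reg=0x97
After byte 2 (0x47): reg=0x3E
After byte 3 (0x0F): reg=0x97
After byte 4 (0x6C): reg=0xEF
After byte 5 (0xFC): reg=0x79
After byte 6 (0xDA): reg=0x60
After byte 7 (0x8E): reg=0x84

Answer: 0x84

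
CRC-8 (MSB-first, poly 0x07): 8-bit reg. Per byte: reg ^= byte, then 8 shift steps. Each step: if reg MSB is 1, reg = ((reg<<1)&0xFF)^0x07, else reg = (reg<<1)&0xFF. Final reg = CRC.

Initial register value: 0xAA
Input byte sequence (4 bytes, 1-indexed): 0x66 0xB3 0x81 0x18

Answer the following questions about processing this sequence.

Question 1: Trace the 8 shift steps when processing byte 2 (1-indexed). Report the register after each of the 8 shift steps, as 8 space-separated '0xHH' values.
Answer: 0xB5 0x6D 0xDA 0xB3 0x61 0xC2 0x83 0x01

Derivation:
After byte 1 (0x66): reg=0x6A
Register before byte 2: 0x6A
After XOR with byte 0xB3: 0xD9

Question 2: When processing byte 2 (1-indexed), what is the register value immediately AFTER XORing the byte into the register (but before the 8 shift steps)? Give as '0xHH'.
Register before byte 2: 0x6A
Byte 2: 0xB3
0x6A XOR 0xB3 = 0xD9

Answer: 0xD9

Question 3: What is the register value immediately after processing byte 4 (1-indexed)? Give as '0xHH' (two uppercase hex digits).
After byte 1 (0x66): reg=0x6A
After byte 2 (0xB3): reg=0x01
After byte 3 (0x81): reg=0x89
After byte 4 (0x18): reg=0xFE

Answer: 0xFE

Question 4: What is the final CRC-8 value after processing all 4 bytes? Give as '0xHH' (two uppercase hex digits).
Answer: 0xFE

Derivation:
After byte 1 (0x66): reg=0x6A
After byte 2 (0xB3): reg=0x01
After byte 3 (0x81): reg=0x89
After byte 4 (0x18): reg=0xFE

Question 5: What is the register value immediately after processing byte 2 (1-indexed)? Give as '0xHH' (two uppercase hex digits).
After byte 1 (0x66): reg=0x6A
After byte 2 (0xB3): reg=0x01

Answer: 0x01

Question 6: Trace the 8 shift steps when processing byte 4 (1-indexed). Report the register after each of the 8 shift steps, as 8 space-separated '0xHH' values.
After byte 1 (0x66): reg=0x6A
After byte 2 (0xB3): reg=0x01
After byte 3 (0x81): reg=0x89
Register before byte 4: 0x89
After XOR with byte 0x18: 0x91

Answer: 0x25 0x4A 0x94 0x2F 0x5E 0xBC 0x7F 0xFE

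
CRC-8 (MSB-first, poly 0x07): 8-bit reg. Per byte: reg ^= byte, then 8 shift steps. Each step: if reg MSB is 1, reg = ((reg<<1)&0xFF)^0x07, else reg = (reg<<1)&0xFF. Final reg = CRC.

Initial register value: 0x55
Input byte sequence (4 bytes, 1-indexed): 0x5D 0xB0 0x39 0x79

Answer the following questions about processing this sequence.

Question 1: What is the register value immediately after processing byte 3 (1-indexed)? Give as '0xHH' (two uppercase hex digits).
Answer: 0xB1

Derivation:
After byte 1 (0x5D): reg=0x38
After byte 2 (0xB0): reg=0xB1
After byte 3 (0x39): reg=0xB1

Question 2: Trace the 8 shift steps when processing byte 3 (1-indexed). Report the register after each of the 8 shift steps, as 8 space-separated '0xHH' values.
Answer: 0x17 0x2E 0x5C 0xB8 0x77 0xEE 0xDB 0xB1

Derivation:
After byte 1 (0x5D): reg=0x38
After byte 2 (0xB0): reg=0xB1
Register before byte 3: 0xB1
After XOR with byte 0x39: 0x88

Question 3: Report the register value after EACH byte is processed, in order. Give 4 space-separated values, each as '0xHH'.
0x38 0xB1 0xB1 0x76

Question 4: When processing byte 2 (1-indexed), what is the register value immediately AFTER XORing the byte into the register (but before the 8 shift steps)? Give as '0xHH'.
Answer: 0x88

Derivation:
Register before byte 2: 0x38
Byte 2: 0xB0
0x38 XOR 0xB0 = 0x88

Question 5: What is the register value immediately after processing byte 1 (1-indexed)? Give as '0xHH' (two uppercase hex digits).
Answer: 0x38

Derivation:
After byte 1 (0x5D): reg=0x38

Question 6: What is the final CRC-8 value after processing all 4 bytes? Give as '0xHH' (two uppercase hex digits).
Answer: 0x76

Derivation:
After byte 1 (0x5D): reg=0x38
After byte 2 (0xB0): reg=0xB1
After byte 3 (0x39): reg=0xB1
After byte 4 (0x79): reg=0x76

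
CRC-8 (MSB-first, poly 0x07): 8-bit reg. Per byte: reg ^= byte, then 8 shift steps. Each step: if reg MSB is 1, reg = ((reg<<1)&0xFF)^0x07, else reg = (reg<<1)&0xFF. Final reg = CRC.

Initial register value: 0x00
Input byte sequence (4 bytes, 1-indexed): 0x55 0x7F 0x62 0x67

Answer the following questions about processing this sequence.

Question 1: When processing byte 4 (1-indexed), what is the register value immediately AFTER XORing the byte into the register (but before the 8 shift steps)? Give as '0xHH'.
Register before byte 4: 0xAC
Byte 4: 0x67
0xAC XOR 0x67 = 0xCB

Answer: 0xCB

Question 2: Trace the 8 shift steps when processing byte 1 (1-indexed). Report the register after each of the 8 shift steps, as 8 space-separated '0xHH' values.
Register before byte 1: 0x00
After XOR with byte 0x55: 0x55

Answer: 0xAA 0x53 0xA6 0x4B 0x96 0x2B 0x56 0xAC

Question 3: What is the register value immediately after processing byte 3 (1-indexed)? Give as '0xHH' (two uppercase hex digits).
Answer: 0xAC

Derivation:
After byte 1 (0x55): reg=0xAC
After byte 2 (0x7F): reg=0x37
After byte 3 (0x62): reg=0xAC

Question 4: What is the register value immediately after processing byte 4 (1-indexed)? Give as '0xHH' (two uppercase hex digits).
After byte 1 (0x55): reg=0xAC
After byte 2 (0x7F): reg=0x37
After byte 3 (0x62): reg=0xAC
After byte 4 (0x67): reg=0x7F

Answer: 0x7F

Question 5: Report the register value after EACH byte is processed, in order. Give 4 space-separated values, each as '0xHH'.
0xAC 0x37 0xAC 0x7F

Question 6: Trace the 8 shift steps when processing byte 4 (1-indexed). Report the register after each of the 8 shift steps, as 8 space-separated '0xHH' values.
Answer: 0x91 0x25 0x4A 0x94 0x2F 0x5E 0xBC 0x7F

Derivation:
After byte 1 (0x55): reg=0xAC
After byte 2 (0x7F): reg=0x37
After byte 3 (0x62): reg=0xAC
Register before byte 4: 0xAC
After XOR with byte 0x67: 0xCB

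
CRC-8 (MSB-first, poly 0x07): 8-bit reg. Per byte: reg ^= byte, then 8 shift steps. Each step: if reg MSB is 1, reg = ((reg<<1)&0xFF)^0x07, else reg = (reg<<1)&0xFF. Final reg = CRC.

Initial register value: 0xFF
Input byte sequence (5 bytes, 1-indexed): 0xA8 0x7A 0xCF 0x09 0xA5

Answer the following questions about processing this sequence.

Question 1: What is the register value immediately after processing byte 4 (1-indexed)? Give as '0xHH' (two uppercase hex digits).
Answer: 0x6F

Derivation:
After byte 1 (0xA8): reg=0xA2
After byte 2 (0x7A): reg=0x06
After byte 3 (0xCF): reg=0x71
After byte 4 (0x09): reg=0x6F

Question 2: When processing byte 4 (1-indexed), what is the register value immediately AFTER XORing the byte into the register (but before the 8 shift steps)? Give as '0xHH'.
Answer: 0x78

Derivation:
Register before byte 4: 0x71
Byte 4: 0x09
0x71 XOR 0x09 = 0x78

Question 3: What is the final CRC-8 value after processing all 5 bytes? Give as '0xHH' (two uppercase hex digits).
After byte 1 (0xA8): reg=0xA2
After byte 2 (0x7A): reg=0x06
After byte 3 (0xCF): reg=0x71
After byte 4 (0x09): reg=0x6F
After byte 5 (0xA5): reg=0x78

Answer: 0x78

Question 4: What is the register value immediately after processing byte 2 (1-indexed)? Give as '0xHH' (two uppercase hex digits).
Answer: 0x06

Derivation:
After byte 1 (0xA8): reg=0xA2
After byte 2 (0x7A): reg=0x06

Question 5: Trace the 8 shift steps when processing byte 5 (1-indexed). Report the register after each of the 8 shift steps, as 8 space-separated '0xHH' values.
After byte 1 (0xA8): reg=0xA2
After byte 2 (0x7A): reg=0x06
After byte 3 (0xCF): reg=0x71
After byte 4 (0x09): reg=0x6F
Register before byte 5: 0x6F
After XOR with byte 0xA5: 0xCA

Answer: 0x93 0x21 0x42 0x84 0x0F 0x1E 0x3C 0x78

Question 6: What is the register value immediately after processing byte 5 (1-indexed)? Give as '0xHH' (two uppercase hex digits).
Answer: 0x78

Derivation:
After byte 1 (0xA8): reg=0xA2
After byte 2 (0x7A): reg=0x06
After byte 3 (0xCF): reg=0x71
After byte 4 (0x09): reg=0x6F
After byte 5 (0xA5): reg=0x78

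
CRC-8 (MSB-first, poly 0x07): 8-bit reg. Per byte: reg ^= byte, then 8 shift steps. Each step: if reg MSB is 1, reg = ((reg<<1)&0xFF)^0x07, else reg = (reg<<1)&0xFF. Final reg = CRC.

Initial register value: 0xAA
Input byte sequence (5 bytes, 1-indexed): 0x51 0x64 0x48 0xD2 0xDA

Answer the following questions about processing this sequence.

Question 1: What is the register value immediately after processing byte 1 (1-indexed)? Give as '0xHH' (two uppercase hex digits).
After byte 1 (0x51): reg=0xEF

Answer: 0xEF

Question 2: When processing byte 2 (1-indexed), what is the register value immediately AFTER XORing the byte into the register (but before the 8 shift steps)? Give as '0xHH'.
Register before byte 2: 0xEF
Byte 2: 0x64
0xEF XOR 0x64 = 0x8B

Answer: 0x8B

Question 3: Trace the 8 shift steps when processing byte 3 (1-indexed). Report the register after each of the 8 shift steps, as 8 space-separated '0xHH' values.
After byte 1 (0x51): reg=0xEF
After byte 2 (0x64): reg=0xB8
Register before byte 3: 0xB8
After XOR with byte 0x48: 0xF0

Answer: 0xE7 0xC9 0x95 0x2D 0x5A 0xB4 0x6F 0xDE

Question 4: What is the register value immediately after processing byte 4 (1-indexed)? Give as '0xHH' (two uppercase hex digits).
After byte 1 (0x51): reg=0xEF
After byte 2 (0x64): reg=0xB8
After byte 3 (0x48): reg=0xDE
After byte 4 (0xD2): reg=0x24

Answer: 0x24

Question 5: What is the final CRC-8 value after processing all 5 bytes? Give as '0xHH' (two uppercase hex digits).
After byte 1 (0x51): reg=0xEF
After byte 2 (0x64): reg=0xB8
After byte 3 (0x48): reg=0xDE
After byte 4 (0xD2): reg=0x24
After byte 5 (0xDA): reg=0xF4

Answer: 0xF4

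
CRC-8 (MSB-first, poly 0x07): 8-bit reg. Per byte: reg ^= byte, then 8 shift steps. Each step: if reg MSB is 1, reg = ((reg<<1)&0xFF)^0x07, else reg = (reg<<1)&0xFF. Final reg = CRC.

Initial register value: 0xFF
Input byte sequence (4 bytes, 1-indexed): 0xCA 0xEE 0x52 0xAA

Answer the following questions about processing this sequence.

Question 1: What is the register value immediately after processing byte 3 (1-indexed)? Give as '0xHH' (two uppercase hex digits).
After byte 1 (0xCA): reg=0x8B
After byte 2 (0xEE): reg=0x3C
After byte 3 (0x52): reg=0x0D

Answer: 0x0D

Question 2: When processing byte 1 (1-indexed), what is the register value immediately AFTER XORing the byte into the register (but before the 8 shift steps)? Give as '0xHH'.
Register before byte 1: 0xFF
Byte 1: 0xCA
0xFF XOR 0xCA = 0x35

Answer: 0x35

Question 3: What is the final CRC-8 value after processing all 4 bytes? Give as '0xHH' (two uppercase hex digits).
After byte 1 (0xCA): reg=0x8B
After byte 2 (0xEE): reg=0x3C
After byte 3 (0x52): reg=0x0D
After byte 4 (0xAA): reg=0x7C

Answer: 0x7C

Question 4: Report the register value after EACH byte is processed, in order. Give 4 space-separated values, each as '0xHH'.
0x8B 0x3C 0x0D 0x7C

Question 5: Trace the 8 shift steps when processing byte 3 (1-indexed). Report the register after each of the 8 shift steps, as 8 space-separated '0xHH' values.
After byte 1 (0xCA): reg=0x8B
After byte 2 (0xEE): reg=0x3C
Register before byte 3: 0x3C
After XOR with byte 0x52: 0x6E

Answer: 0xDC 0xBF 0x79 0xF2 0xE3 0xC1 0x85 0x0D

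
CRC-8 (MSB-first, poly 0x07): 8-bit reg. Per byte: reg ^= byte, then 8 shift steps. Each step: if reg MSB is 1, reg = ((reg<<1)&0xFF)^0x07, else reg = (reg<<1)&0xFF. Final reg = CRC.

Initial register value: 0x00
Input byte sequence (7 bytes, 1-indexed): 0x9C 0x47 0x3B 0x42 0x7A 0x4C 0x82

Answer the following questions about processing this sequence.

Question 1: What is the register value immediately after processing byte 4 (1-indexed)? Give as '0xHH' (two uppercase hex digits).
Answer: 0x89

Derivation:
After byte 1 (0x9C): reg=0xDD
After byte 2 (0x47): reg=0xCF
After byte 3 (0x3B): reg=0xC2
After byte 4 (0x42): reg=0x89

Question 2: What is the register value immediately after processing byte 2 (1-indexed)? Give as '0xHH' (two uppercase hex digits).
After byte 1 (0x9C): reg=0xDD
After byte 2 (0x47): reg=0xCF

Answer: 0xCF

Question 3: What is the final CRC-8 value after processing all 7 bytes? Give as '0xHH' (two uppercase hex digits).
After byte 1 (0x9C): reg=0xDD
After byte 2 (0x47): reg=0xCF
After byte 3 (0x3B): reg=0xC2
After byte 4 (0x42): reg=0x89
After byte 5 (0x7A): reg=0xD7
After byte 6 (0x4C): reg=0xC8
After byte 7 (0x82): reg=0xF1

Answer: 0xF1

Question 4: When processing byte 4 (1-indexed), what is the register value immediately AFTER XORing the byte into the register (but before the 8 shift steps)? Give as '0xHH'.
Answer: 0x80

Derivation:
Register before byte 4: 0xC2
Byte 4: 0x42
0xC2 XOR 0x42 = 0x80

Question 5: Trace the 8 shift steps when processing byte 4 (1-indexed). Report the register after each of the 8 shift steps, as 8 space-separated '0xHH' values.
Answer: 0x07 0x0E 0x1C 0x38 0x70 0xE0 0xC7 0x89

Derivation:
After byte 1 (0x9C): reg=0xDD
After byte 2 (0x47): reg=0xCF
After byte 3 (0x3B): reg=0xC2
Register before byte 4: 0xC2
After XOR with byte 0x42: 0x80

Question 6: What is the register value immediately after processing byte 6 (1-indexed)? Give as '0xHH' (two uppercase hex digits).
After byte 1 (0x9C): reg=0xDD
After byte 2 (0x47): reg=0xCF
After byte 3 (0x3B): reg=0xC2
After byte 4 (0x42): reg=0x89
After byte 5 (0x7A): reg=0xD7
After byte 6 (0x4C): reg=0xC8

Answer: 0xC8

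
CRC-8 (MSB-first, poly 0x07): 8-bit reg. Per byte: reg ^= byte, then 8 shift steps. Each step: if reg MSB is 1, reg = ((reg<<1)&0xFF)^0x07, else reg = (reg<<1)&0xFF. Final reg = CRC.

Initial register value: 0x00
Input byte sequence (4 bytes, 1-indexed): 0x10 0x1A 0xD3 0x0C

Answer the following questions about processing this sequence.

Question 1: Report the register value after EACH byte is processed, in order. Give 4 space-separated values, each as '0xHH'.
0x70 0x11 0x40 0xE3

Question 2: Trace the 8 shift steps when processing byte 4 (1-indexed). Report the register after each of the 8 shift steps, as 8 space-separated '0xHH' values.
Answer: 0x98 0x37 0x6E 0xDC 0xBF 0x79 0xF2 0xE3

Derivation:
After byte 1 (0x10): reg=0x70
After byte 2 (0x1A): reg=0x11
After byte 3 (0xD3): reg=0x40
Register before byte 4: 0x40
After XOR with byte 0x0C: 0x4C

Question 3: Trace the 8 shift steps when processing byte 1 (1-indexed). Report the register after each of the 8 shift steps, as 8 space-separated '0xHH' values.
Register before byte 1: 0x00
After XOR with byte 0x10: 0x10

Answer: 0x20 0x40 0x80 0x07 0x0E 0x1C 0x38 0x70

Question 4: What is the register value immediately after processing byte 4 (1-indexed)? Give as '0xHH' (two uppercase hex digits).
After byte 1 (0x10): reg=0x70
After byte 2 (0x1A): reg=0x11
After byte 3 (0xD3): reg=0x40
After byte 4 (0x0C): reg=0xE3

Answer: 0xE3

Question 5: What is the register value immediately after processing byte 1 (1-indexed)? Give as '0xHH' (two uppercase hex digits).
After byte 1 (0x10): reg=0x70

Answer: 0x70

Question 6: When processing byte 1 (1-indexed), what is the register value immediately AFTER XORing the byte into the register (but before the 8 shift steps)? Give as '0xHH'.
Answer: 0x10

Derivation:
Register before byte 1: 0x00
Byte 1: 0x10
0x00 XOR 0x10 = 0x10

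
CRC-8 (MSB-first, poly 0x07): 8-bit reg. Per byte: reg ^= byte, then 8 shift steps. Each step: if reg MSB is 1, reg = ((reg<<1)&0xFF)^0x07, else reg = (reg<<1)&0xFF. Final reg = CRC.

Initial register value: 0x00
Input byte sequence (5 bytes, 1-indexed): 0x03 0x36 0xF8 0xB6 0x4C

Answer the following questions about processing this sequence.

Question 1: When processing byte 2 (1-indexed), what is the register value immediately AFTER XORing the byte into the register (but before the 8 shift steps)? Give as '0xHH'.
Answer: 0x3F

Derivation:
Register before byte 2: 0x09
Byte 2: 0x36
0x09 XOR 0x36 = 0x3F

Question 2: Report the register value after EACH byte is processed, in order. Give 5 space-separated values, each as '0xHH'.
0x09 0xBD 0xDC 0x11 0x94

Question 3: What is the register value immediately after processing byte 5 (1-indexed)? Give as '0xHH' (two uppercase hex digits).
After byte 1 (0x03): reg=0x09
After byte 2 (0x36): reg=0xBD
After byte 3 (0xF8): reg=0xDC
After byte 4 (0xB6): reg=0x11
After byte 5 (0x4C): reg=0x94

Answer: 0x94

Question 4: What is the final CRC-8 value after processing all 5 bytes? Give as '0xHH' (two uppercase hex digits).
Answer: 0x94

Derivation:
After byte 1 (0x03): reg=0x09
After byte 2 (0x36): reg=0xBD
After byte 3 (0xF8): reg=0xDC
After byte 4 (0xB6): reg=0x11
After byte 5 (0x4C): reg=0x94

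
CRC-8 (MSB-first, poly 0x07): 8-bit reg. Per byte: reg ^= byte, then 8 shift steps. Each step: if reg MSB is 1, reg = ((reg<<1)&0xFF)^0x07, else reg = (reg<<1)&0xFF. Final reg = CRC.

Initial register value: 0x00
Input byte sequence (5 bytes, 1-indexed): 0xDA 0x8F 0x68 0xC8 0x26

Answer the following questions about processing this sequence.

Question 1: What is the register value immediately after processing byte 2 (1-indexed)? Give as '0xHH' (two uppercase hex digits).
Answer: 0x9C

Derivation:
After byte 1 (0xDA): reg=0x08
After byte 2 (0x8F): reg=0x9C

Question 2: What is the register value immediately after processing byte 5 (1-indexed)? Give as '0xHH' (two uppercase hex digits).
Answer: 0x70

Derivation:
After byte 1 (0xDA): reg=0x08
After byte 2 (0x8F): reg=0x9C
After byte 3 (0x68): reg=0xC2
After byte 4 (0xC8): reg=0x36
After byte 5 (0x26): reg=0x70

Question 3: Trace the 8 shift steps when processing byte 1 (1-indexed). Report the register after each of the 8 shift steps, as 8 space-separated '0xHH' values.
Answer: 0xB3 0x61 0xC2 0x83 0x01 0x02 0x04 0x08

Derivation:
Register before byte 1: 0x00
After XOR with byte 0xDA: 0xDA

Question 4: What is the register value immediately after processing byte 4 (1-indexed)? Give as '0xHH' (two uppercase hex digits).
Answer: 0x36

Derivation:
After byte 1 (0xDA): reg=0x08
After byte 2 (0x8F): reg=0x9C
After byte 3 (0x68): reg=0xC2
After byte 4 (0xC8): reg=0x36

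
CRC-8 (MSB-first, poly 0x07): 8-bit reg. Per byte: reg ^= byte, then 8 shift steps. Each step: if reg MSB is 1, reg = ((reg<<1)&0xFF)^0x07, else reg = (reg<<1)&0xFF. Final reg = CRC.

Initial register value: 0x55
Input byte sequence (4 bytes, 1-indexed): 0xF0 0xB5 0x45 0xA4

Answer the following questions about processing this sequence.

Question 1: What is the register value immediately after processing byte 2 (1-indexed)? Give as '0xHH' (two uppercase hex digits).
Answer: 0x5B

Derivation:
After byte 1 (0xF0): reg=0x72
After byte 2 (0xB5): reg=0x5B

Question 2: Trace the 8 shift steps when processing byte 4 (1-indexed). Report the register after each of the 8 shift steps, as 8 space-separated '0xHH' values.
Answer: 0xFB 0xF1 0xE5 0xCD 0x9D 0x3D 0x7A 0xF4

Derivation:
After byte 1 (0xF0): reg=0x72
After byte 2 (0xB5): reg=0x5B
After byte 3 (0x45): reg=0x5A
Register before byte 4: 0x5A
After XOR with byte 0xA4: 0xFE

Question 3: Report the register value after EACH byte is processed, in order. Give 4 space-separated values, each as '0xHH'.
0x72 0x5B 0x5A 0xF4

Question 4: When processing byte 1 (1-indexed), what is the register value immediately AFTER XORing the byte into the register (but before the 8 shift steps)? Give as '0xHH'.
Register before byte 1: 0x55
Byte 1: 0xF0
0x55 XOR 0xF0 = 0xA5

Answer: 0xA5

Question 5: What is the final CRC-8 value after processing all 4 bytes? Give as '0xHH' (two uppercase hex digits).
Answer: 0xF4

Derivation:
After byte 1 (0xF0): reg=0x72
After byte 2 (0xB5): reg=0x5B
After byte 3 (0x45): reg=0x5A
After byte 4 (0xA4): reg=0xF4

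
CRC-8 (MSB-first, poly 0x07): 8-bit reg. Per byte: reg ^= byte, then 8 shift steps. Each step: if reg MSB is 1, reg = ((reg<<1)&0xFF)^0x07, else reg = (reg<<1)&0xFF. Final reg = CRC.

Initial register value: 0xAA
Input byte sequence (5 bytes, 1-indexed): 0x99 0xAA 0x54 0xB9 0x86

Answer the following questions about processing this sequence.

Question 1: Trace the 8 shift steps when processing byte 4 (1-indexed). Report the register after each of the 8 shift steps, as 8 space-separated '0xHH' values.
Answer: 0xAF 0x59 0xB2 0x63 0xC6 0x8B 0x11 0x22

Derivation:
After byte 1 (0x99): reg=0x99
After byte 2 (0xAA): reg=0x99
After byte 3 (0x54): reg=0x6D
Register before byte 4: 0x6D
After XOR with byte 0xB9: 0xD4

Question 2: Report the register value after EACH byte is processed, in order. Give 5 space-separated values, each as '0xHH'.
0x99 0x99 0x6D 0x22 0x75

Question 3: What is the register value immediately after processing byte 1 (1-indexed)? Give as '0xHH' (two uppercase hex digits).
After byte 1 (0x99): reg=0x99

Answer: 0x99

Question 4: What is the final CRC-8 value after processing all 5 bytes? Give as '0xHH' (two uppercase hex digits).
After byte 1 (0x99): reg=0x99
After byte 2 (0xAA): reg=0x99
After byte 3 (0x54): reg=0x6D
After byte 4 (0xB9): reg=0x22
After byte 5 (0x86): reg=0x75

Answer: 0x75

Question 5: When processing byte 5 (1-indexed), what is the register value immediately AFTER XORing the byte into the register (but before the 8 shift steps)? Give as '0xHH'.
Register before byte 5: 0x22
Byte 5: 0x86
0x22 XOR 0x86 = 0xA4

Answer: 0xA4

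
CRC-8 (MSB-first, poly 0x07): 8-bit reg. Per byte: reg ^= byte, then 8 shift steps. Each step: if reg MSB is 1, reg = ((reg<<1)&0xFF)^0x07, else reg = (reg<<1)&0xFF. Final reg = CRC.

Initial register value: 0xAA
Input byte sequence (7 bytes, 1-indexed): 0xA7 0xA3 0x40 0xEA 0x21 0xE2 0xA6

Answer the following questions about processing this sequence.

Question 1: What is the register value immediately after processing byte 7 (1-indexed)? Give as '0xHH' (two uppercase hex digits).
Answer: 0xE6

Derivation:
After byte 1 (0xA7): reg=0x23
After byte 2 (0xA3): reg=0x89
After byte 3 (0x40): reg=0x71
After byte 4 (0xEA): reg=0xC8
After byte 5 (0x21): reg=0x91
After byte 6 (0xE2): reg=0x5E
After byte 7 (0xA6): reg=0xE6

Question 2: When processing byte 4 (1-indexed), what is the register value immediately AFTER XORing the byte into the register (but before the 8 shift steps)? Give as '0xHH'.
Answer: 0x9B

Derivation:
Register before byte 4: 0x71
Byte 4: 0xEA
0x71 XOR 0xEA = 0x9B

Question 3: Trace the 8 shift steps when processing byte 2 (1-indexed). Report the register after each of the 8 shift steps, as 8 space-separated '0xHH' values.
Answer: 0x07 0x0E 0x1C 0x38 0x70 0xE0 0xC7 0x89

Derivation:
After byte 1 (0xA7): reg=0x23
Register before byte 2: 0x23
After XOR with byte 0xA3: 0x80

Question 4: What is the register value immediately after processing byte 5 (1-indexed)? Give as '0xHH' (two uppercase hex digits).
Answer: 0x91

Derivation:
After byte 1 (0xA7): reg=0x23
After byte 2 (0xA3): reg=0x89
After byte 3 (0x40): reg=0x71
After byte 4 (0xEA): reg=0xC8
After byte 5 (0x21): reg=0x91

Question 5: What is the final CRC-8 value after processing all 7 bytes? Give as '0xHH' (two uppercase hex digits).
Answer: 0xE6

Derivation:
After byte 1 (0xA7): reg=0x23
After byte 2 (0xA3): reg=0x89
After byte 3 (0x40): reg=0x71
After byte 4 (0xEA): reg=0xC8
After byte 5 (0x21): reg=0x91
After byte 6 (0xE2): reg=0x5E
After byte 7 (0xA6): reg=0xE6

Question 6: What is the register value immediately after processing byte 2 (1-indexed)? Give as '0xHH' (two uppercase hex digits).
Answer: 0x89

Derivation:
After byte 1 (0xA7): reg=0x23
After byte 2 (0xA3): reg=0x89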